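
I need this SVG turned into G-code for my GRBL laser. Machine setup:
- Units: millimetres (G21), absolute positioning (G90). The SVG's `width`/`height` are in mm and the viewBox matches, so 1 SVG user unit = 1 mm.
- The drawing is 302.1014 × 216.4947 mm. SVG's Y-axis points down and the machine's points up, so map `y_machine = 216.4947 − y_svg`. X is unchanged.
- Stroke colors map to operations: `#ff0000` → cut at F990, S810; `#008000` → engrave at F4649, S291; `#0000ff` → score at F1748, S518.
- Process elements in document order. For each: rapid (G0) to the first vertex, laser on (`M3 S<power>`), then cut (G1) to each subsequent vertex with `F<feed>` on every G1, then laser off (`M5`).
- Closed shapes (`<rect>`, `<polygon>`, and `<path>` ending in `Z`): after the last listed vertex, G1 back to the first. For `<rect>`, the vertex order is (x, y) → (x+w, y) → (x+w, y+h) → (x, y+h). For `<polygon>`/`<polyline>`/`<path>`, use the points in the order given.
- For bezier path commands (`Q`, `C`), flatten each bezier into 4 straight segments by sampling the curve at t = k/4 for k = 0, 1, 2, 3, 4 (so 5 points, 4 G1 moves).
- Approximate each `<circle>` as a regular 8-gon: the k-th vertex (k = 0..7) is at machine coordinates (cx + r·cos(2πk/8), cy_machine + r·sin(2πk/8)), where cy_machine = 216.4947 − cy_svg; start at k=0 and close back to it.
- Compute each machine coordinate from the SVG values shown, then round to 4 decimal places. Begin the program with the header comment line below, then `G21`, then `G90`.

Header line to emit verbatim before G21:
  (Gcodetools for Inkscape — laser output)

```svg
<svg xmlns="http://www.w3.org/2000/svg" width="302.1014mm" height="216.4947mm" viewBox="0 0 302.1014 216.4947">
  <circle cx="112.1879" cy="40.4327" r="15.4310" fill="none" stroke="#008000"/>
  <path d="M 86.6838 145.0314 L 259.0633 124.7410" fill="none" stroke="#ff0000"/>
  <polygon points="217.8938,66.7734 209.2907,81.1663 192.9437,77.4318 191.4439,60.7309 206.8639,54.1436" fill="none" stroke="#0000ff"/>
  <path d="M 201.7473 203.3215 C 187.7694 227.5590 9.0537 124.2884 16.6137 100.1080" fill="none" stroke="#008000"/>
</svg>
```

1 u = 1 mm; y_m = 216.4947 − y.

[1] `<circle>` circle, #008000→engrave S291 F4649: (127.6189,176.0620) → (123.0993,186.9734) → (112.1879,191.4930) → (101.2765,186.9734) → (96.7569,176.0620) → (101.2765,165.1506) → (112.1879,160.6310) → (123.0993,165.1506) → (127.6189,176.0620) (closed)

[2] `<path>` line segment, #ff0000→cut S810 F990: (86.6838,71.4633) → (259.0633,91.7537)

[3] `<polygon>` regular polygon, #0000ff→score S518 F1748: (217.8938,149.7213) → (209.2907,135.3284) → (192.9437,139.0629) → (191.4439,155.7638) → (206.8639,162.3511) → (217.8938,149.7213) (closed)

[4] `<path>` cubic bezier, #008000→engrave S291 F4649: (201.7473,13.1732) → (165.8601,15.6747) → (101.1038,46.6232) → (40.3858,86.6501) → (16.6137,116.3867)

(Gcodetools for Inkscape — laser output)
G21
G90
G0 X127.6189 Y176.0620
M3 S291
G1 X123.0993 Y186.9734 F4649
G1 X112.1879 Y191.4930 F4649
G1 X101.2765 Y186.9734 F4649
G1 X96.7569 Y176.0620 F4649
G1 X101.2765 Y165.1506 F4649
G1 X112.1879 Y160.6310 F4649
G1 X123.0993 Y165.1506 F4649
G1 X127.6189 Y176.0620 F4649
M5
G0 X86.6838 Y71.4633
M3 S810
G1 X259.0633 Y91.7537 F990
M5
G0 X217.8938 Y149.7213
M3 S518
G1 X209.2907 Y135.3284 F1748
G1 X192.9437 Y139.0629 F1748
G1 X191.4439 Y155.7638 F1748
G1 X206.8639 Y162.3511 F1748
G1 X217.8938 Y149.7213 F1748
M5
G0 X201.7473 Y13.1732
M3 S291
G1 X165.8601 Y15.6747 F4649
G1 X101.1038 Y46.6232 F4649
G1 X40.3858 Y86.6501 F4649
G1 X16.6137 Y116.3867 F4649
M5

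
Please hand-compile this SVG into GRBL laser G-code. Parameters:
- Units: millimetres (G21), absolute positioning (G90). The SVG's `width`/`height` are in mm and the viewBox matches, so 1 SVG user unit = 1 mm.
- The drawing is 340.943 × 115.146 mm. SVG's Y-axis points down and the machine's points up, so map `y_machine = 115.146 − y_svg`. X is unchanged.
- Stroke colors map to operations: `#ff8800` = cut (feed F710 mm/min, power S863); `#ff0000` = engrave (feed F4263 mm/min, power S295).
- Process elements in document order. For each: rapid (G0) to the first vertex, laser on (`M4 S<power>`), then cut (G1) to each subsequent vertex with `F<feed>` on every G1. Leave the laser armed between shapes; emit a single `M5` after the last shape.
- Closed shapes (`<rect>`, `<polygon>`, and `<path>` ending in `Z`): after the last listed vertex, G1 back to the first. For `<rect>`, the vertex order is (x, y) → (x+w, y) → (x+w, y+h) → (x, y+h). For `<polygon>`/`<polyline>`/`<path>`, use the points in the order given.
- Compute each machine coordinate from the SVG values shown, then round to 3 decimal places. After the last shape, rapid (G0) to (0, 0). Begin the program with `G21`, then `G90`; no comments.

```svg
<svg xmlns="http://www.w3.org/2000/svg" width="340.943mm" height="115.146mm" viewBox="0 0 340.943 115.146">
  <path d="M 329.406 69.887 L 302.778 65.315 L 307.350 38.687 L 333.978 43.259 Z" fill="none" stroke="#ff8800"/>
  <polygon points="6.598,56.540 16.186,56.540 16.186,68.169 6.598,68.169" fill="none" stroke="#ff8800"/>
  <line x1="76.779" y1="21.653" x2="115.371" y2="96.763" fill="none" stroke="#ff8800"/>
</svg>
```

G21
G90
G0 X329.406 Y45.259
M4 S863
G1 X302.778 Y49.831 F710
G1 X307.350 Y76.459 F710
G1 X333.978 Y71.887 F710
G1 X329.406 Y45.259 F710
G0 X6.598 Y58.606
M4 S863
G1 X16.186 Y58.606 F710
G1 X16.186 Y46.977 F710
G1 X6.598 Y46.977 F710
G1 X6.598 Y58.606 F710
G0 X76.779 Y93.493
M4 S863
G1 X115.371 Y18.383 F710
M5
G0 X0.000 Y0.000

1 u = 1 mm; y_m = 115.146 − y.

[1] `<path>` regular polygon, #ff8800→cut S863 F710: (329.406,45.259) → (302.778,49.831) → (307.350,76.459) → (333.978,71.887) → (329.406,45.259) (closed)

[2] `<polygon>` rectangle, #ff8800→cut S863 F710: (6.598,58.606) → (16.186,58.606) → (16.186,46.977) → (6.598,46.977) → (6.598,58.606) (closed)

[3] `<line>` line segment, #ff8800→cut S863 F710: (76.779,93.493) → (115.371,18.383)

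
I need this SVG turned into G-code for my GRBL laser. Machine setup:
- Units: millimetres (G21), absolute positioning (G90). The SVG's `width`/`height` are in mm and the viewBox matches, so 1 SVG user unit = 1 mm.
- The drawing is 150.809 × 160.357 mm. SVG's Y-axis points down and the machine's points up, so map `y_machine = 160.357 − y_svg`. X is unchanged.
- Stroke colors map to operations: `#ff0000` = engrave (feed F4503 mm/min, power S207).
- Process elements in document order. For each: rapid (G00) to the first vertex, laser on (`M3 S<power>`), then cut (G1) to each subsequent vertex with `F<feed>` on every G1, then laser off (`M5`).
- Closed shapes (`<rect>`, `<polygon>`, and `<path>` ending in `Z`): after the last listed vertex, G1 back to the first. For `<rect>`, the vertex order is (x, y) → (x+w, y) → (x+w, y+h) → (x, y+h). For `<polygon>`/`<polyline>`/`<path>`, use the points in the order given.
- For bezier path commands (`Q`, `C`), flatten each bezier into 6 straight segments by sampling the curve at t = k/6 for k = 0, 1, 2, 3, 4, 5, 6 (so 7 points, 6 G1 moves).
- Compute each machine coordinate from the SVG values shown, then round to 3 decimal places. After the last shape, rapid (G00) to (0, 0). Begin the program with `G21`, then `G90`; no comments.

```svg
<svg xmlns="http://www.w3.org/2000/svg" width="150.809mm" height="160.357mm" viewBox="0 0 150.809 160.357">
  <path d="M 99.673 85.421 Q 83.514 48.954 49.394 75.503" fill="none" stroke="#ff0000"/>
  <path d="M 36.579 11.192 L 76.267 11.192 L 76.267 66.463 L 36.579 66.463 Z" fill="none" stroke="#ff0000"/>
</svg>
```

Since the viewBox matches the mm dimensions, user units are millimetres directly. The only transform is the Y-flip y_m = 160.357 − y_svg.

Shape 1 is a quadratic bezier drawn with `<path>`. Its stroke #ff0000 means engrave at S207, F4503. After flipping Y the toolpath is (99.673,74.936) → (93.788,85.341) → (86.905,92.246) → (79.024,95.649) → (70.145,95.552) → (60.268,91.953) → (49.394,84.854).

Shape 2 is a rectangle drawn with `<path>`. Its stroke #ff0000 means engrave at S207, F4503. After flipping Y the toolpath is (36.579,149.165) → (76.267,149.165) → (76.267,93.894) → (36.579,93.894) → (36.579,149.165), returning to the start.

G21
G90
G00 X99.673 Y74.936
M3 S207
G1 X93.788 Y85.341 F4503
G1 X86.905 Y92.246 F4503
G1 X79.024 Y95.649 F4503
G1 X70.145 Y95.552 F4503
G1 X60.268 Y91.953 F4503
G1 X49.394 Y84.854 F4503
M5
G00 X36.579 Y149.165
M3 S207
G1 X76.267 Y149.165 F4503
G1 X76.267 Y93.894 F4503
G1 X36.579 Y93.894 F4503
G1 X36.579 Y149.165 F4503
M5
G00 X0.000 Y0.000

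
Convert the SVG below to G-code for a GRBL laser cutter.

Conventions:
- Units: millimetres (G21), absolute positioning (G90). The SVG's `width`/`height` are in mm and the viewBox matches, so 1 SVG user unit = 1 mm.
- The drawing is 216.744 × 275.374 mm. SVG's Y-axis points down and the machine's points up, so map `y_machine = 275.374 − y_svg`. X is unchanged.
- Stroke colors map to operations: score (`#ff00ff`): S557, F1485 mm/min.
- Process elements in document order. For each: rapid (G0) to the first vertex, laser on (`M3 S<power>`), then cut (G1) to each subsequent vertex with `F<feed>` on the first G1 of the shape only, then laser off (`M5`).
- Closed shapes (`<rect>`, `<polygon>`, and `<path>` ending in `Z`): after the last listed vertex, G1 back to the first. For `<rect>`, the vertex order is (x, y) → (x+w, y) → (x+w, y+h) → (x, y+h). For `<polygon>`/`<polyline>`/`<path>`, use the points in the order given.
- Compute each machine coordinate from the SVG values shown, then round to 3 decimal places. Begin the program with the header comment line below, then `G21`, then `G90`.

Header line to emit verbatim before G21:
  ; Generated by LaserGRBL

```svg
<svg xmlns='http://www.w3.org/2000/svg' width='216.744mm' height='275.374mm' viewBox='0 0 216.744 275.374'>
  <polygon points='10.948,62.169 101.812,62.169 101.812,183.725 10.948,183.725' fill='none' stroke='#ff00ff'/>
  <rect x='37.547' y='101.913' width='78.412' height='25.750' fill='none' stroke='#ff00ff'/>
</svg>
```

; Generated by LaserGRBL
G21
G90
G0 X10.948 Y213.205
M3 S557
G1 X101.812 Y213.205 F1485
G1 X101.812 Y91.649
G1 X10.948 Y91.649
G1 X10.948 Y213.205
M5
G0 X37.547 Y173.461
M3 S557
G1 X115.959 Y173.461 F1485
G1 X115.959 Y147.711
G1 X37.547 Y147.711
G1 X37.547 Y173.461
M5

Since the viewBox matches the mm dimensions, user units are millimetres directly. The only transform is the Y-flip y_m = 275.374 − y_svg.

Shape 1 is a rectangle drawn with `<polygon>`. Its stroke #ff00ff means score at S557, F1485. After flipping Y the toolpath is (10.948,213.205) → (101.812,213.205) → (101.812,91.649) → (10.948,91.649) → (10.948,213.205), returning to the start.

Shape 2 is a rectangle drawn with `<rect>`. Its stroke #ff00ff means score at S557, F1485. After flipping Y the toolpath is (37.547,173.461) → (115.959,173.461) → (115.959,147.711) → (37.547,147.711) → (37.547,173.461), returning to the start.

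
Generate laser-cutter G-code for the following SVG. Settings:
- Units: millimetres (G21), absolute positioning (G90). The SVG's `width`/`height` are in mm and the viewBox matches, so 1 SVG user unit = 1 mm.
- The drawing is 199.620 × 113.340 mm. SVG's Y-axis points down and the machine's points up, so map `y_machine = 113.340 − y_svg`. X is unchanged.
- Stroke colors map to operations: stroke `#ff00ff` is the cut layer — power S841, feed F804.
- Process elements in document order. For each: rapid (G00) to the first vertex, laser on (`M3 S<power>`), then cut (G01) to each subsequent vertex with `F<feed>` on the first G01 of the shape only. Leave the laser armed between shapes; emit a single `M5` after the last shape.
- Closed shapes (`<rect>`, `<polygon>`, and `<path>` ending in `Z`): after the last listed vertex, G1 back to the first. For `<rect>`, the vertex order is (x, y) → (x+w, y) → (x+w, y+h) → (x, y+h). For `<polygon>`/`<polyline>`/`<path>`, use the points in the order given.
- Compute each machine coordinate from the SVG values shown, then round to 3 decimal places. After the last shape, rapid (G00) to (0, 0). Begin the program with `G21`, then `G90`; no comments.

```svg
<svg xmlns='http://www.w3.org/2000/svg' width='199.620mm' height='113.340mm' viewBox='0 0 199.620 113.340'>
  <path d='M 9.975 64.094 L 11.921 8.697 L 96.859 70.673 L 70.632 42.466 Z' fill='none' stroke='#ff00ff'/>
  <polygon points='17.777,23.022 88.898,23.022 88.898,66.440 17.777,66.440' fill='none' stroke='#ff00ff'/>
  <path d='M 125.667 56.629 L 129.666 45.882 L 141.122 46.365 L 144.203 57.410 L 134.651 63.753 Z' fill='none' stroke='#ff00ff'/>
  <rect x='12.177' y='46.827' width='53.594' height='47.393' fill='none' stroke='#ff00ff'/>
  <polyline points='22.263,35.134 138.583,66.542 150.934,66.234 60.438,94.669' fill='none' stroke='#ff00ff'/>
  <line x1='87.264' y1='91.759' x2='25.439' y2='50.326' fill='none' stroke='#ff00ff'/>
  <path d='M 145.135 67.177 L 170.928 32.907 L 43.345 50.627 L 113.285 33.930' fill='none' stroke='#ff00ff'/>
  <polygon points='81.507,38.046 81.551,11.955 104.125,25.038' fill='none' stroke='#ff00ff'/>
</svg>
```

G21
G90
G00 X9.975 Y49.246
M3 S841
G01 X11.921 Y104.643 F804
G01 X96.859 Y42.667
G01 X70.632 Y70.874
G01 X9.975 Y49.246
G00 X17.777 Y90.318
M3 S841
G01 X88.898 Y90.318 F804
G01 X88.898 Y46.900
G01 X17.777 Y46.900
G01 X17.777 Y90.318
G00 X125.667 Y56.711
M3 S841
G01 X129.666 Y67.458 F804
G01 X141.122 Y66.975
G01 X144.203 Y55.930
G01 X134.651 Y49.587
G01 X125.667 Y56.711
G00 X12.177 Y66.513
M3 S841
G01 X65.771 Y66.513 F804
G01 X65.771 Y19.120
G01 X12.177 Y19.120
G01 X12.177 Y66.513
G00 X22.263 Y78.206
M3 S841
G01 X138.583 Y46.798 F804
G01 X150.934 Y47.106
G01 X60.438 Y18.671
G00 X87.264 Y21.581
M3 S841
G01 X25.439 Y63.014 F804
G00 X145.135 Y46.163
M3 S841
G01 X170.928 Y80.433 F804
G01 X43.345 Y62.713
G01 X113.285 Y79.410
G00 X81.507 Y75.294
M3 S841
G01 X81.551 Y101.385 F804
G01 X104.125 Y88.302
G01 X81.507 Y75.294
M5
G00 X0.000 Y0.000

viewBox `0 0 199.620 113.340` with mm width/height → 1 unit = 1 mm. Flip: y_m = 113.340 − y_svg.

**Shape 1** — `<path>` closed polygon, stroke `#ff00ff` → cut (S841, F804). Machine vertices: (9.975,49.246) → (11.921,104.643) → (96.859,42.667) → (70.632,70.874) → (9.975,49.246). Closed: final G1 returns to the first vertex.

**Shape 2** — `<polygon>` rectangle, stroke `#ff00ff` → cut (S841, F804). Machine vertices: (17.777,90.318) → (88.898,90.318) → (88.898,46.900) → (17.777,46.900) → (17.777,90.318). Closed: final G1 returns to the first vertex.

**Shape 3** — `<path>` regular polygon, stroke `#ff00ff` → cut (S841, F804). Machine vertices: (125.667,56.711) → (129.666,67.458) → (141.122,66.975) → (144.203,55.930) → (134.651,49.587) → (125.667,56.711). Closed: final G1 returns to the first vertex.

**Shape 4** — `<rect>` rectangle, stroke `#ff00ff` → cut (S841, F804). Machine vertices: (12.177,66.513) → (65.771,66.513) → (65.771,19.120) → (12.177,19.120) → (12.177,66.513). Closed: final G1 returns to the first vertex.

**Shape 5** — `<polyline>` open polyline, stroke `#ff00ff` → cut (S841, F804). Machine vertices: (22.263,78.206) → (138.583,46.798) → (150.934,47.106) → (60.438,18.671). Open path.

**Shape 6** — `<line>` line segment, stroke `#ff00ff` → cut (S841, F804). Machine vertices: (87.264,21.581) → (25.439,63.014). Open path.

**Shape 7** — `<path>` open polyline, stroke `#ff00ff` → cut (S841, F804). Machine vertices: (145.135,46.163) → (170.928,80.433) → (43.345,62.713) → (113.285,79.410). Open path.

**Shape 8** — `<polygon>` regular polygon, stroke `#ff00ff` → cut (S841, F804). Machine vertices: (81.507,75.294) → (81.551,101.385) → (104.125,88.302) → (81.507,75.294). Closed: final G1 returns to the first vertex.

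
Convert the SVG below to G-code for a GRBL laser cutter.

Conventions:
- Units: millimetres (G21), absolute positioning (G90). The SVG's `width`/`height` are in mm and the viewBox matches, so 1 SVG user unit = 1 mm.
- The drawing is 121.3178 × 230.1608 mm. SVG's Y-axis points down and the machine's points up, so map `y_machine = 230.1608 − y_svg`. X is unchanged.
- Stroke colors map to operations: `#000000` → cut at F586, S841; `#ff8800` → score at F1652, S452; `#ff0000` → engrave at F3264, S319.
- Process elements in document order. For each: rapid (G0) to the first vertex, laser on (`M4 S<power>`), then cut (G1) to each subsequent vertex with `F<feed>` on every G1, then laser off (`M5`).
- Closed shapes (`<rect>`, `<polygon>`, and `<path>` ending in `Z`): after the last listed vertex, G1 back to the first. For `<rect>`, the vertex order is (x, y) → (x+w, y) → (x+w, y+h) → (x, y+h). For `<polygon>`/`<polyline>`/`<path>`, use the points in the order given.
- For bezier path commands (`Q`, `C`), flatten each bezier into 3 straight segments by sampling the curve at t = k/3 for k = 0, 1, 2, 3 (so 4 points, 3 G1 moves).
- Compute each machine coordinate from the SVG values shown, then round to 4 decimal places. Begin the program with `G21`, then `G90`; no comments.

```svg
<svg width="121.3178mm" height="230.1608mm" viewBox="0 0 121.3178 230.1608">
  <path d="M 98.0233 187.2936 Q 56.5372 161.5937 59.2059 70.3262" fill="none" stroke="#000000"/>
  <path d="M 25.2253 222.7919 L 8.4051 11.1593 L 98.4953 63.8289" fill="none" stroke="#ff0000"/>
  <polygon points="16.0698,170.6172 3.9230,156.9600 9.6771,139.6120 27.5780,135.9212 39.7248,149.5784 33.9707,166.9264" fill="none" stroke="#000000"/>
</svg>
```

Since the viewBox matches the mm dimensions, user units are millimetres directly. The only transform is the Y-flip y_m = 230.1608 − y_svg.

Shape 1 is a quadratic bezier drawn with `<path>`. Its stroke #000000 means cut at S841, F586. After flipping Y the toolpath is (98.0233,42.8672) → (75.2720,67.2858) → (62.3329,106.2749) → (59.2059,159.8346).

Shape 2 is a open polyline drawn with `<path>`. Its stroke #ff0000 means engrave at S319, F3264. After flipping Y the toolpath is (25.2253,7.3689) → (8.4051,219.0015) → (98.4953,166.3319).

Shape 3 is a regular polygon drawn with `<polygon>`. Its stroke #000000 means cut at S841, F586. After flipping Y the toolpath is (16.0698,59.5436) → (3.9230,73.2008) → (9.6771,90.5488) → (27.5780,94.2396) → (39.7248,80.5824) → (33.9707,63.2344) → (16.0698,59.5436), returning to the start.

G21
G90
G0 X98.0233 Y42.8672
M4 S841
G1 X75.2720 Y67.2858 F586
G1 X62.3329 Y106.2749 F586
G1 X59.2059 Y159.8346 F586
M5
G0 X25.2253 Y7.3689
M4 S319
G1 X8.4051 Y219.0015 F3264
G1 X98.4953 Y166.3319 F3264
M5
G0 X16.0698 Y59.5436
M4 S841
G1 X3.9230 Y73.2008 F586
G1 X9.6771 Y90.5488 F586
G1 X27.5780 Y94.2396 F586
G1 X39.7248 Y80.5824 F586
G1 X33.9707 Y63.2344 F586
G1 X16.0698 Y59.5436 F586
M5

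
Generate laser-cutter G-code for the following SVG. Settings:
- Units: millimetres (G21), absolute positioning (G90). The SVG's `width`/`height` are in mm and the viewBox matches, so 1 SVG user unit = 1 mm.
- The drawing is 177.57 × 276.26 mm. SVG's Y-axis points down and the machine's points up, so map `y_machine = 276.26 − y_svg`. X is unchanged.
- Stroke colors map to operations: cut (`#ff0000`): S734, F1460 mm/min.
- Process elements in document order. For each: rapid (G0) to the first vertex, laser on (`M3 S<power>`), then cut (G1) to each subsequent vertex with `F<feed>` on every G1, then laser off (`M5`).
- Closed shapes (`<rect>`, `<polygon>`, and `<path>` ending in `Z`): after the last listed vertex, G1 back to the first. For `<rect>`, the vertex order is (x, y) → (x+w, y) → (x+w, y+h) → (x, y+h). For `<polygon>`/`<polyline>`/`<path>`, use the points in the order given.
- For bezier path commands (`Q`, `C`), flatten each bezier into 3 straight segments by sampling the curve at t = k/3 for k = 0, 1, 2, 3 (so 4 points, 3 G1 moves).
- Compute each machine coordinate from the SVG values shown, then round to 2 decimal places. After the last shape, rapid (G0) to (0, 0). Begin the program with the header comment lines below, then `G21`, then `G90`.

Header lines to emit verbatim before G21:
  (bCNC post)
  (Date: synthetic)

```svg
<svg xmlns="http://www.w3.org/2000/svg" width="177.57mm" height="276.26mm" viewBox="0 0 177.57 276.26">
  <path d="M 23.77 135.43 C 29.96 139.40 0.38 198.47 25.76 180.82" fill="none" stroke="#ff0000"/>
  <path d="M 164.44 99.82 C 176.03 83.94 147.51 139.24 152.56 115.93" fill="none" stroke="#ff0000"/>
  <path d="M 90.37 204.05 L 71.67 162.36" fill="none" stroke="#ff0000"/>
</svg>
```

viewBox `0 0 177.57 276.26` with mm width/height → 1 unit = 1 mm. Flip: y_m = 276.26 − y_svg.

**Shape 1** — `<path>` cubic bezier, stroke `#ff0000` → cut (S734, F1460). Control points (SVG): P0=(23.77,135.43), P1=(29.96,139.40), P2=(0.38,198.47), P3=(25.76,180.82); sampled at t=k/3. Machine vertices: (23.77,140.83) → (21.40,123.38) → (15.34,98.48) → (25.76,95.44). Open path.

**Shape 2** — `<path>` cubic bezier, stroke `#ff0000` → cut (S734, F1460). Control points (SVG): P0=(164.44,99.82), P1=(176.03,83.94), P2=(147.51,139.24), P3=(152.56,115.93); sampled at t=k/3. Machine vertices: (164.44,176.44) → (165.39,174.14) → (155.97,157.68) → (152.56,160.33). Open path.

**Shape 3** — `<path>` line segment, stroke `#ff0000` → cut (S734, F1460). Machine vertices: (90.37,72.21) → (71.67,113.90). Open path.

(bCNC post)
(Date: synthetic)
G21
G90
G0 X23.77 Y140.83
M3 S734
G1 X21.40 Y123.38 F1460
G1 X15.34 Y98.48 F1460
G1 X25.76 Y95.44 F1460
M5
G0 X164.44 Y176.44
M3 S734
G1 X165.39 Y174.14 F1460
G1 X155.97 Y157.68 F1460
G1 X152.56 Y160.33 F1460
M5
G0 X90.37 Y72.21
M3 S734
G1 X71.67 Y113.90 F1460
M5
G0 X0.00 Y0.00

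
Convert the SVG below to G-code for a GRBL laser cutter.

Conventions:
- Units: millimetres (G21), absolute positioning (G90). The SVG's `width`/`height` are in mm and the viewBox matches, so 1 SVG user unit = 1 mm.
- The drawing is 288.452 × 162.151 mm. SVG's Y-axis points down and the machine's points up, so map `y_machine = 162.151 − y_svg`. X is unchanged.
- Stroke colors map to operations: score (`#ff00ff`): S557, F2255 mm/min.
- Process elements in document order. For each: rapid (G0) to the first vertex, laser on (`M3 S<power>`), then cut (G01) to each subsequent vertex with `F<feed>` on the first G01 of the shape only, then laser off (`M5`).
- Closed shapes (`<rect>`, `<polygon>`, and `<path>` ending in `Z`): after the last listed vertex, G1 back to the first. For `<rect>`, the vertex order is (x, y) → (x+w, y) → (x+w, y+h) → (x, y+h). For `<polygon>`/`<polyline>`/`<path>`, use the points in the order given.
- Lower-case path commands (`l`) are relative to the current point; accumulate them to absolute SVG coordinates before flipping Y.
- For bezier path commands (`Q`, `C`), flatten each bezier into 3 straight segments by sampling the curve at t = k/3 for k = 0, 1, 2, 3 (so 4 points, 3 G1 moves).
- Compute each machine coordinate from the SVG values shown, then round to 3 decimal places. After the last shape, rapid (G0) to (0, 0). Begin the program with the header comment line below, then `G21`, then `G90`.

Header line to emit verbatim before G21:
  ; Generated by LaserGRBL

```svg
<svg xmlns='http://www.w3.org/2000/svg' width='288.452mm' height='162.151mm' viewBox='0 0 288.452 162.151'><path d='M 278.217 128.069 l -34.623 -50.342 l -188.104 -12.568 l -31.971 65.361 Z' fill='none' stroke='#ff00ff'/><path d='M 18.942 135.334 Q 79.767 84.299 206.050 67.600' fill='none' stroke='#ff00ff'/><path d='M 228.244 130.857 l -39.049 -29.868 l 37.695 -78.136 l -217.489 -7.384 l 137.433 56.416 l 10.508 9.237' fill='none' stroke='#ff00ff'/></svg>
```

; Generated by LaserGRBL
G21
G90
G0 X278.217 Y34.082
M3 S557
G01 X243.594 Y84.424 F2255
G01 X55.490 Y96.992
G01 X23.519 Y31.631
G01 X278.217 Y34.082
M5
G0 X18.942 Y26.817
M3 S557
G01 X66.765 Y57.025 F2255
G01 X129.134 Y79.603
G01 X206.050 Y94.551
M5
G0 X228.244 Y31.294
M3 S557
G01 X189.195 Y61.162 F2255
G01 X226.890 Y139.298
G01 X9.401 Y146.682
G01 X146.834 Y90.266
G01 X157.342 Y81.029
M5
G0 X0.000 Y0.000

viewBox `0 0 288.452 162.151` with mm width/height → 1 unit = 1 mm. Flip: y_m = 162.151 − y_svg.

**Shape 1** — `<path>` closed polygon, stroke `#ff00ff` → score (S557, F2255). Machine vertices: (278.217,34.082) → (243.594,84.424) → (55.490,96.992) → (23.519,31.631) → (278.217,34.082). Closed: final G1 returns to the first vertex.

**Shape 2** — `<path>` quadratic bezier, stroke `#ff00ff` → score (S557, F2255). Control points (SVG): P0=(18.942,135.334), P1=(79.767,84.299), P2=(206.050,67.600); sampled at t=k/3. Machine vertices: (18.942,26.817) → (66.765,57.025) → (129.134,79.603) → (206.050,94.551). Open path.

**Shape 3** — `<path>` open polyline, stroke `#ff00ff` → score (S557, F2255). Machine vertices: (228.244,31.294) → (189.195,61.162) → (226.890,139.298) → (9.401,146.682) → (146.834,90.266) → (157.342,81.029). Open path.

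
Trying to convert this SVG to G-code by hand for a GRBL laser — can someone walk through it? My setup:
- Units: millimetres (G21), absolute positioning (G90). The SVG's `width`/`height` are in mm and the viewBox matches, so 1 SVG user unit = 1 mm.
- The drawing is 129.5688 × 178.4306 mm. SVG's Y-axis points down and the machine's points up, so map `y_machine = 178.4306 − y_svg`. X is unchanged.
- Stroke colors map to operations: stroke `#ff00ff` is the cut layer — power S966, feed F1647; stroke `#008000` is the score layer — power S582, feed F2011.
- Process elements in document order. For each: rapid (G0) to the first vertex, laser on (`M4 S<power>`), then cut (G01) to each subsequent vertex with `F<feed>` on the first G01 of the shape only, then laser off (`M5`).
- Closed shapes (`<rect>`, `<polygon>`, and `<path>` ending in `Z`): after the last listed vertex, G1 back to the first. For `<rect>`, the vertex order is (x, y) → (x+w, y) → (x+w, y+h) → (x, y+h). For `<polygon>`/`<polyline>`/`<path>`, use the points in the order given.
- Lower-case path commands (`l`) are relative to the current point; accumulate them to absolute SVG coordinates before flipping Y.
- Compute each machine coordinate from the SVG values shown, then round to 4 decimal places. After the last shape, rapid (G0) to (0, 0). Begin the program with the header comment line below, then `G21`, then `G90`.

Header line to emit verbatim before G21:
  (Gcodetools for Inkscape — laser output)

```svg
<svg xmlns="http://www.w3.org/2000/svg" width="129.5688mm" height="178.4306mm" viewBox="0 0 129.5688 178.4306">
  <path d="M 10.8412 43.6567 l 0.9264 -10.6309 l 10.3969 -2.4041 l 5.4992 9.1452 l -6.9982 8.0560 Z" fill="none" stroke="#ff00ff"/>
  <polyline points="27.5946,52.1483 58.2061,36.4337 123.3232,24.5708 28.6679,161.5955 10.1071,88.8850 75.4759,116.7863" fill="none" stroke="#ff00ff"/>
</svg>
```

1 u = 1 mm; y_m = 178.4306 − y.

[1] `<path>` regular polygon, #ff00ff→cut S966 F1647: (10.8412,134.7739) → (11.7676,145.4048) → (22.1645,147.8089) → (27.6637,138.6637) → (20.6655,130.6077) → (10.8412,134.7739) (closed)

[2] `<polyline>` open polyline, #ff00ff→cut S966 F1647: (27.5946,126.2823) → (58.2061,141.9969) → (123.3232,153.8598) → (28.6679,16.8351) → (10.1071,89.5456) → (75.4759,61.6443)

(Gcodetools for Inkscape — laser output)
G21
G90
G0 X10.8412 Y134.7739
M4 S966
G01 X11.7676 Y145.4048 F1647
G01 X22.1645 Y147.8089
G01 X27.6637 Y138.6637
G01 X20.6655 Y130.6077
G01 X10.8412 Y134.7739
M5
G0 X27.5946 Y126.2823
M4 S966
G01 X58.2061 Y141.9969 F1647
G01 X123.3232 Y153.8598
G01 X28.6679 Y16.8351
G01 X10.1071 Y89.5456
G01 X75.4759 Y61.6443
M5
G0 X0.0000 Y0.0000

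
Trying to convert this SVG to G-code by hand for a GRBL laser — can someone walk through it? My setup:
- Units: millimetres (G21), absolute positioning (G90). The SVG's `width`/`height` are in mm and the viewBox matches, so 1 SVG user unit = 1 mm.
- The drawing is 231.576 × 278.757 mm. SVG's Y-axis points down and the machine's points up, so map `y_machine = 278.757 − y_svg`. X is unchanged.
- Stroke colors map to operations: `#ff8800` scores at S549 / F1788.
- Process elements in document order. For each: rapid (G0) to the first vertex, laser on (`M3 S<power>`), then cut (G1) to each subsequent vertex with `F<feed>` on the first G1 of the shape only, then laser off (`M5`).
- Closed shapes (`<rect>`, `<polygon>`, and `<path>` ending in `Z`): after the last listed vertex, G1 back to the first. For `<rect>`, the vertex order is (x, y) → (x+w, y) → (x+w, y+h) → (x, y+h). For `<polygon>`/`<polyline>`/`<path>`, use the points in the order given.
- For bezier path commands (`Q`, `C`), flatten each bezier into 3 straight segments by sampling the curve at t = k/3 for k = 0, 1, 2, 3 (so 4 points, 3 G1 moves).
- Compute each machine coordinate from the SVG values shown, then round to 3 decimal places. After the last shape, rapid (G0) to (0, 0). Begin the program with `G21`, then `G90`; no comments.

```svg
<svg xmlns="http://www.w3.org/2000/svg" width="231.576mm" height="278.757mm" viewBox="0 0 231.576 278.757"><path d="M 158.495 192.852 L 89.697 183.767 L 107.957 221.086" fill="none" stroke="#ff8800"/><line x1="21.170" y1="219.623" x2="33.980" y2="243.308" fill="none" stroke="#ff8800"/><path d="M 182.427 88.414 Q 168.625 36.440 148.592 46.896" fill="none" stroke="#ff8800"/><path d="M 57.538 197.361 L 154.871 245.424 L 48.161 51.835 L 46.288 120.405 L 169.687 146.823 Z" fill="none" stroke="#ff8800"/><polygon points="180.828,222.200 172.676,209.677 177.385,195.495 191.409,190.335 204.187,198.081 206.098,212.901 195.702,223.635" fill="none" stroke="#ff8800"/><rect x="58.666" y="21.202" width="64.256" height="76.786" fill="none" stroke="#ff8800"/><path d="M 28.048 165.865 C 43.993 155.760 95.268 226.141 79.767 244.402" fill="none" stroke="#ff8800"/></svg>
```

viewBox `0 0 231.576 278.757` with mm width/height → 1 unit = 1 mm. Flip: y_m = 278.757 − y_svg.

**Shape 1** — `<path>` open polyline, stroke `#ff8800` → score (S549, F1788). Machine vertices: (158.495,85.905) → (89.697,94.990) → (107.957,57.671). Open path.

**Shape 2** — `<line>` line segment, stroke `#ff8800` → score (S549, F1788). Machine vertices: (21.170,59.134) → (33.980,35.449). Open path.

**Shape 3** — `<path>` quadratic bezier, stroke `#ff8800` → score (S549, F1788). Control points (SVG): P0=(182.427,88.414), P1=(168.625,36.440), P2=(148.592,46.896); sampled at t=k/3. Machine vertices: (182.427,190.343) → (172.533,218.056) → (161.255,231.895) → (148.592,231.861). Open path.

**Shape 4** — `<path>` closed polygon, stroke `#ff8800` → score (S549, F1788). Machine vertices: (57.538,81.396) → (154.871,33.333) → (48.161,226.922) → (46.288,158.352) → (169.687,131.934) → (57.538,81.396). Closed: final G1 returns to the first vertex.

**Shape 5** — `<polygon>` regular polygon, stroke `#ff8800` → score (S549, F1788). Machine vertices: (180.828,56.557) → (172.676,69.080) → (177.385,83.262) → (191.409,88.422) → (204.187,80.676) → (206.098,65.856) → (195.702,55.122) → (180.828,56.557). Closed: final G1 returns to the first vertex.

**Shape 6** — `<rect>` rectangle, stroke `#ff8800` → score (S549, F1788). Machine vertices: (58.666,257.555) → (122.922,257.555) → (122.922,180.769) → (58.666,180.769) → (58.666,257.555). Closed: final G1 returns to the first vertex.

**Shape 7** — `<path>` cubic bezier, stroke `#ff8800` → score (S549, F1788). Control points (SVG): P0=(28.048,165.865), P1=(43.993,155.760), P2=(95.268,226.141), P3=(79.767,244.402); sampled at t=k/3. Machine vertices: (28.048,112.892) → (51.988,101.080) → (76.791,65.078) → (79.767,34.355). Open path.

G21
G90
G0 X158.495 Y85.905
M3 S549
G1 X89.697 Y94.990 F1788
G1 X107.957 Y57.671
M5
G0 X21.170 Y59.134
M3 S549
G1 X33.980 Y35.449 F1788
M5
G0 X182.427 Y190.343
M3 S549
G1 X172.533 Y218.056 F1788
G1 X161.255 Y231.895
G1 X148.592 Y231.861
M5
G0 X57.538 Y81.396
M3 S549
G1 X154.871 Y33.333 F1788
G1 X48.161 Y226.922
G1 X46.288 Y158.352
G1 X169.687 Y131.934
G1 X57.538 Y81.396
M5
G0 X180.828 Y56.557
M3 S549
G1 X172.676 Y69.080 F1788
G1 X177.385 Y83.262
G1 X191.409 Y88.422
G1 X204.187 Y80.676
G1 X206.098 Y65.856
G1 X195.702 Y55.122
G1 X180.828 Y56.557
M5
G0 X58.666 Y257.555
M3 S549
G1 X122.922 Y257.555 F1788
G1 X122.922 Y180.769
G1 X58.666 Y180.769
G1 X58.666 Y257.555
M5
G0 X28.048 Y112.892
M3 S549
G1 X51.988 Y101.080 F1788
G1 X76.791 Y65.078
G1 X79.767 Y34.355
M5
G0 X0.000 Y0.000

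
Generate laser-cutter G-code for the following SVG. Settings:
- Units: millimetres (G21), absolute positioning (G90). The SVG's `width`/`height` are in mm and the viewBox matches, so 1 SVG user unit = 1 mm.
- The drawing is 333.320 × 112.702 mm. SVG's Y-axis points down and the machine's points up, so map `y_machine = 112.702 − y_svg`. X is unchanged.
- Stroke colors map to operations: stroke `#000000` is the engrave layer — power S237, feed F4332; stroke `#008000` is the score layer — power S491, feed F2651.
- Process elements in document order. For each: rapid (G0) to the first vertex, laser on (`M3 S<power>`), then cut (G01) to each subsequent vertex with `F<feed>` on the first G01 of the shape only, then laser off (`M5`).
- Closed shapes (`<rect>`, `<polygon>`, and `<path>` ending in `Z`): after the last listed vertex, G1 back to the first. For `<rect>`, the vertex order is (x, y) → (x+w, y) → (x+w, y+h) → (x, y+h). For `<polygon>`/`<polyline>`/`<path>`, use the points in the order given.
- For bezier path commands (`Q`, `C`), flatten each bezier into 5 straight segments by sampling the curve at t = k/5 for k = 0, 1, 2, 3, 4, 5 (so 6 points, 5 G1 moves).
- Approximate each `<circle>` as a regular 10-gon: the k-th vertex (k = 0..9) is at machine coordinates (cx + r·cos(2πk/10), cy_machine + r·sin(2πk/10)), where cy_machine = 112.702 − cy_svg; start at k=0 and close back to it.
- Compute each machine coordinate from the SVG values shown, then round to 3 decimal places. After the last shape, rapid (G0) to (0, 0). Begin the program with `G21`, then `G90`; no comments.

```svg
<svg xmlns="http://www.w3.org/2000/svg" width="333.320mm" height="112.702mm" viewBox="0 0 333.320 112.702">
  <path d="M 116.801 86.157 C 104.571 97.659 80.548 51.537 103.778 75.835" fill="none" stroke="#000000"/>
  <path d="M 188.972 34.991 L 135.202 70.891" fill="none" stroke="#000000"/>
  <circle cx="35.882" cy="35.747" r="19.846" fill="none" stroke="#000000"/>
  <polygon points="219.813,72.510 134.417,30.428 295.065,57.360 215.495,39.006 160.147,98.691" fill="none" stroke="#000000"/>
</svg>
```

G21
G90
G0 X116.801 Y26.545
M3 S237
G01 X108.520 Y25.534 F4332
G01 X100.243 Y32.207
G01 X94.804 Y40.418
G01 X95.038 Y44.020
G01 X103.778 Y36.867
M5
G0 X188.972 Y77.711
M3 S237
G01 X135.202 Y41.811 F4332
M5
G0 X55.728 Y76.955
M3 S237
G01 X51.938 Y88.620 F4332
G01 X42.015 Y95.830
G01 X29.749 Y95.830
G01 X19.826 Y88.620
G01 X16.036 Y76.955
G01 X19.826 Y65.290
G01 X29.749 Y58.080
G01 X42.015 Y58.080
G01 X51.938 Y65.290
G01 X55.728 Y76.955
M5
G0 X219.813 Y40.192
M3 S237
G01 X134.417 Y82.274 F4332
G01 X295.065 Y55.342
G01 X215.495 Y73.696
G01 X160.147 Y14.011
G01 X219.813 Y40.192
M5
G0 X0.000 Y0.000

1 u = 1 mm; y_m = 112.702 − y.

[1] `<path>` cubic bezier, #000000→engrave S237 F4332: (116.801,26.545) → (108.520,25.534) → (100.243,32.207) → (94.804,40.418) → (95.038,44.020) → (103.778,36.867)

[2] `<path>` line segment, #000000→engrave S237 F4332: (188.972,77.711) → (135.202,41.811)

[3] `<circle>` circle, #000000→engrave S237 F4332: (55.728,76.955) → (51.938,88.620) → (42.015,95.830) → (29.749,95.830) → (19.826,88.620) → (16.036,76.955) → (19.826,65.290) → (29.749,58.080) → (42.015,58.080) → (51.938,65.290) → (55.728,76.955) (closed)

[4] `<polygon>` closed polygon, #000000→engrave S237 F4332: (219.813,40.192) → (134.417,82.274) → (295.065,55.342) → (215.495,73.696) → (160.147,14.011) → (219.813,40.192) (closed)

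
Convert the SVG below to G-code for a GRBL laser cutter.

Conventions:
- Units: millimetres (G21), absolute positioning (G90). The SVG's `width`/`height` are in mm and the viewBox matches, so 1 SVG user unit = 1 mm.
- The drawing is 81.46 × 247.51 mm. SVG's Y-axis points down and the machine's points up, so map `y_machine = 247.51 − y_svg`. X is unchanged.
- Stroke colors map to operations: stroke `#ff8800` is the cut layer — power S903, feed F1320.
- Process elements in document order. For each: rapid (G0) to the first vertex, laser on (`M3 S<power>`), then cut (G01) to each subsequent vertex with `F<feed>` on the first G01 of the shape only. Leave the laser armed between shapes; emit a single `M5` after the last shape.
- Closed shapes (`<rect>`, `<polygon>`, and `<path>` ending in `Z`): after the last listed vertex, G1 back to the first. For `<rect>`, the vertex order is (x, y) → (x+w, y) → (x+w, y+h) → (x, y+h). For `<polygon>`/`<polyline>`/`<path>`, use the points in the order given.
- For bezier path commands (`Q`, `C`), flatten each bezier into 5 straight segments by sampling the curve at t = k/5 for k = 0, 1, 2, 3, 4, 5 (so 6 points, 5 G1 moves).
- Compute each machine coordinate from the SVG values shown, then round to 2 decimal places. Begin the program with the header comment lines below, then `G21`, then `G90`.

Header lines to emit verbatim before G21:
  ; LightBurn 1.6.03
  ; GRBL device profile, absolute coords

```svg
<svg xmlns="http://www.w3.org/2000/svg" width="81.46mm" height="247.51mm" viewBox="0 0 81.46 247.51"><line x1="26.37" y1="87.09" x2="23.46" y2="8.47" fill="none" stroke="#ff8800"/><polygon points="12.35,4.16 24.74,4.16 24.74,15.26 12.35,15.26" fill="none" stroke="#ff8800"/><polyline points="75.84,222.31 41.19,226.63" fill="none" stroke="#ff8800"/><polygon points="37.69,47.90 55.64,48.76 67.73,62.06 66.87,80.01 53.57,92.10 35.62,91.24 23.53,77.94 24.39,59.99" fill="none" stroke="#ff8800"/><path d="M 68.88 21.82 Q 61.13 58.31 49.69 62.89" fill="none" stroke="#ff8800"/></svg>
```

; LightBurn 1.6.03
; GRBL device profile, absolute coords
G21
G90
G0 X26.37 Y160.42
M3 S903
G01 X23.46 Y239.04 F1320
G0 X12.35 Y243.35
M3 S903
G01 X24.74 Y243.35 F1320
G01 X24.74 Y232.25
G01 X12.35 Y232.25
G01 X12.35 Y243.35
G0 X75.84 Y25.20
M3 S903
G01 X41.19 Y20.88 F1320
G0 X37.69 Y199.61
M3 S903
G01 X55.64 Y198.75 F1320
G01 X67.73 Y185.45
G01 X66.87 Y167.50
G01 X53.57 Y155.41
G01 X35.62 Y156.27
G01 X23.53 Y169.57
G01 X24.39 Y187.52
G01 X37.69 Y199.61
G0 X68.88 Y225.69
M3 S903
G01 X65.63 Y212.37 F1320
G01 X62.09 Y201.60
G01 X58.25 Y193.39
G01 X54.12 Y187.73
G01 X49.69 Y184.62
M5

Since the viewBox matches the mm dimensions, user units are millimetres directly. The only transform is the Y-flip y_m = 247.51 − y_svg.

Shape 1 is a line segment drawn with `<line>`. Its stroke #ff8800 means cut at S903, F1320. After flipping Y the toolpath is (26.37,160.42) → (23.46,239.04).

Shape 2 is a rectangle drawn with `<polygon>`. Its stroke #ff8800 means cut at S903, F1320. After flipping Y the toolpath is (12.35,243.35) → (24.74,243.35) → (24.74,232.25) → (12.35,232.25) → (12.35,243.35), returning to the start.

Shape 3 is a line segment drawn with `<polyline>`. Its stroke #ff8800 means cut at S903, F1320. After flipping Y the toolpath is (75.84,25.20) → (41.19,20.88).

Shape 4 is a regular polygon drawn with `<polygon>`. Its stroke #ff8800 means cut at S903, F1320. After flipping Y the toolpath is (37.69,199.61) → (55.64,198.75) → (67.73,185.45) → (66.87,167.50) → (53.57,155.41) → (35.62,156.27) → (23.53,169.57) → (24.39,187.52) → (37.69,199.61), returning to the start.

Shape 5 is a quadratic bezier drawn with `<path>`. Its stroke #ff8800 means cut at S903, F1320. After flipping Y the toolpath is (68.88,225.69) → (65.63,212.37) → (62.09,201.60) → (58.25,193.39) → (54.12,187.73) → (49.69,184.62).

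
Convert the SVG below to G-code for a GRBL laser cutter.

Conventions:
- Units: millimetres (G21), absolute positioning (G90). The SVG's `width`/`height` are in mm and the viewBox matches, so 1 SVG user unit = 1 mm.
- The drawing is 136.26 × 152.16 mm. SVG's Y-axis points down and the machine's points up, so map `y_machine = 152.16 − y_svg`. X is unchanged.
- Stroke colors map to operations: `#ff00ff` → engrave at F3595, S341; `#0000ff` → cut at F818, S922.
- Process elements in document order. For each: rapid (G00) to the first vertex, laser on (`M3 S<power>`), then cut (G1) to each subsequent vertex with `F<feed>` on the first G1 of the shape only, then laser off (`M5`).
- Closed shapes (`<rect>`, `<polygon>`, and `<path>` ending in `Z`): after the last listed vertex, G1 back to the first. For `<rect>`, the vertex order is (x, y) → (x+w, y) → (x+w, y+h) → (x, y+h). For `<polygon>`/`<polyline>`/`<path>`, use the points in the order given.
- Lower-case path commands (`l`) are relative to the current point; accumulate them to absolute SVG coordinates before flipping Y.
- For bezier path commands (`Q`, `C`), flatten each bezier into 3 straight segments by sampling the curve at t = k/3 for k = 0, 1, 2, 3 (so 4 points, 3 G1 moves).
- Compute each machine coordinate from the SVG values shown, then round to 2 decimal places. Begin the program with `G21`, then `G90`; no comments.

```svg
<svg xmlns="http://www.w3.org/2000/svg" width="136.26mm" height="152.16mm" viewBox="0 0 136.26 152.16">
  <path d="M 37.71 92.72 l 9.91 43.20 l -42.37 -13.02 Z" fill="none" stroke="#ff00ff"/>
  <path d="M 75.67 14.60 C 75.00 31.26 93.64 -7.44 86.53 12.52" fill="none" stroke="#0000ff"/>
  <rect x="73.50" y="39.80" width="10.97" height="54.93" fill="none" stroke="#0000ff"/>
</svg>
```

viewBox `0 0 136.26 152.16` with mm width/height → 1 unit = 1 mm. Flip: y_m = 152.16 − y_svg.

**Shape 1** — `<path>` regular polygon, stroke `#ff00ff` → engrave (S341, F3595). Machine vertices: (37.71,59.44) → (47.62,16.24) → (5.25,29.26) → (37.71,59.44). Closed: final G1 returns to the first vertex.

**Shape 2** — `<path>` cubic bezier, stroke `#0000ff` → cut (S922, F818). Control points (SVG): P0=(75.67,14.60), P1=(75.00,31.26), P2=(93.64,-7.44), P3=(86.53,12.52); sampled at t=k/3. Machine vertices: (75.67,137.56) → (79.77,135.13) → (86.73,144.27) → (86.53,139.64). Open path.

**Shape 3** — `<rect>` rectangle, stroke `#0000ff` → cut (S922, F818). Machine vertices: (73.50,112.36) → (84.47,112.36) → (84.47,57.43) → (73.50,57.43) → (73.50,112.36). Closed: final G1 returns to the first vertex.

G21
G90
G00 X37.71 Y59.44
M3 S341
G1 X47.62 Y16.24 F3595
G1 X5.25 Y29.26
G1 X37.71 Y59.44
M5
G00 X75.67 Y137.56
M3 S922
G1 X79.77 Y135.13 F818
G1 X86.73 Y144.27
G1 X86.53 Y139.64
M5
G00 X73.50 Y112.36
M3 S922
G1 X84.47 Y112.36 F818
G1 X84.47 Y57.43
G1 X73.50 Y57.43
G1 X73.50 Y112.36
M5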